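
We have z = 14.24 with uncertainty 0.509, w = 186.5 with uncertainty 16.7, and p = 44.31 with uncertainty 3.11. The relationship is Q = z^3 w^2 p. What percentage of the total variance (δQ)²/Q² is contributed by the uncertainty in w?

(δQ/Q)² = (3·δz/z)² + (2·δw/w)² + (1·δp/p)²
  z term: (3×0.0357)² = 0.0115
  w term: (2×0.0895)² = 0.0321
  p term: (1×0.0702)² = 0.00493
Total = 0.0485. Share from w = 0.0321/0.0485 = 0.661.

66.1%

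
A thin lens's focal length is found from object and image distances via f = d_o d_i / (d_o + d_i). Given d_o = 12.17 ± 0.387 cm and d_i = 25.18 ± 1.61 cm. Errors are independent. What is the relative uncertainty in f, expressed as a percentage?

∂f/∂d_o = (d_i/(d_o+d_i))² = 0.454;  ∂f/∂d_i = (d_o/(d_o+d_i))² = 0.106
δf = √((∂f/∂d_o · δd_o)² + (∂f/∂d_i · δd_i)²) = √(0.0309 + 0.0292) = 0.245 cm
f = 8.205 cm, so δf/f = 0.245/8.205 = 0.0299.

2.99%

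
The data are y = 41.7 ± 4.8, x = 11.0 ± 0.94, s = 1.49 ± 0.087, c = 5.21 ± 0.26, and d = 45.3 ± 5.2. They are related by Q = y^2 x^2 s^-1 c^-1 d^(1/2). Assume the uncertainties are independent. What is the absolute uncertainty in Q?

Since Q is a product/quotient, work with relative uncertainties:
  (2·δy/y)² = (2×0.115)² = 0.0530;  (2·δx/x)² = (2×0.0855)² = 0.0292;  (-1·δs/s)² = (-1×0.0584)² = 0.00341;  (-1·δc/c)² = (-1×0.0499)² = 0.00249;  (½·δd/d)² = (0.5×0.115)² = 0.00329
δQ/Q = √(0.0914) = 0.302
Q = 1.82e+05, so δQ = 0.302 × 1.82e+05 = 55200.

55200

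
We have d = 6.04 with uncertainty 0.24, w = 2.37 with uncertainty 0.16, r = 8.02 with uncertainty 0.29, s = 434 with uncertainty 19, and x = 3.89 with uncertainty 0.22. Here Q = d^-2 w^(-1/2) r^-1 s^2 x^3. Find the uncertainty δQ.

Relative error in a monomial: (δQ/Q)² = Σ (nᵢ · δxᵢ/xᵢ)².
  (-2·δd/d)² = (-2×0.0397)² = 0.00632;  (−½·δw/w)² = (-0.5×0.0675)² = 0.00114;  (-1·δr/r)² = (-1×0.0362)² = 0.00131;  (2·δs/s)² = (2×0.0438)² = 0.00767;  (3·δx/x)² = (3×0.0566)² = 0.0288
δQ/Q = √(0.0452) = 0.213
Q = 24600, so δQ = 0.213 × 24600 = 5230.

5230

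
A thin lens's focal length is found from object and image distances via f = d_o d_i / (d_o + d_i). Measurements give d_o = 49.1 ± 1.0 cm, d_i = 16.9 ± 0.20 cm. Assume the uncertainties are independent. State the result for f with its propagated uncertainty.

12.6 ± 0.129 cm

∂f/∂d_o = (d_i/(d_o+d_i))² = 0.0656;  ∂f/∂d_i = (d_o/(d_o+d_i))² = 0.553
δf = √((∂f/∂d_o · δd_o)² + (∂f/∂d_i · δd_i)²) = √(0.00430 + 0.0123) = 0.129 cm
f = 12.6 cm.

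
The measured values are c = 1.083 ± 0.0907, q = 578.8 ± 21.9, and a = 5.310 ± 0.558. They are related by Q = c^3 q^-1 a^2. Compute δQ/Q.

Each factor contributes (exponent × relative error)² to (δQ/Q)²:
  (3·δc/c)² = (3×0.0837)² = 0.0631;  (-1·δq/q)² = (-1×0.0378)² = 0.00143;  (2·δa/a)² = (2×0.105)² = 0.0442
δQ/Q = √(0.109) = 0.330

0.330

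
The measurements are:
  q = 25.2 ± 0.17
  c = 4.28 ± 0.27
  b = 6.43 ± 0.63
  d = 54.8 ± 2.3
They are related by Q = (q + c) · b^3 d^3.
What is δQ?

Let u = q + c = 29.5. δu = √(δq² + δc²) = √(0.0289 + 0.0729) = 0.319, so δu/u = 0.0108.
Q is then a monomial in u, b, d:
δQ/Q = √((δu/u)² + (3·δb/b)² + (3·δd/d)²) = √(0.000117 + 0.0864 + 0.0159) = 0.320
Q = 1.29e+09, so δQ = 0.320 × 1.29e+09 = 4.13e+08.

4.13e+08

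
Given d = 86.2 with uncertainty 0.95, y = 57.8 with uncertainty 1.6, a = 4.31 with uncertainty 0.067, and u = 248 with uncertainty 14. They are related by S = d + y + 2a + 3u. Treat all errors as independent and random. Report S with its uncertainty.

For a sum/difference, combine absolute errors in quadrature:
  (δd)² = 0.902;  (δy)² = 2.56;  (2·δa)² = 0.0180;  (3·δu)² = 1760
δS = √(1770) = 42.0
S = 897.

897 ± 42.0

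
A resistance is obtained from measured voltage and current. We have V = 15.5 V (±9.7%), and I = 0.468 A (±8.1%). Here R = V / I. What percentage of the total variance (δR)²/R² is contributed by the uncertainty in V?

58.9%

(δR/R)² = (1·δV/V)² + (-1·δI/I)²
  V term: (1×0.0970)² = 0.00941
  I term: (-1×0.0810)² = 0.00656
Total = 0.0160. Share from V = 0.00941/0.0160 = 0.589.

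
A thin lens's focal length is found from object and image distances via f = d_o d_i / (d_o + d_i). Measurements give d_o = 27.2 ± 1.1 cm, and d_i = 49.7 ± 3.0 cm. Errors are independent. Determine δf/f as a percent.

∂f/∂d_o = (d_i/(d_o+d_i))² = 0.418;  ∂f/∂d_i = (d_o/(d_o+d_i))² = 0.125
δf = √((∂f/∂d_o · δd_o)² + (∂f/∂d_i · δd_i)²) = √(0.211 + 0.141) = 0.593 cm
f = 17.6 cm, so δf/f = 0.593/17.6 = 0.0337.

3.37%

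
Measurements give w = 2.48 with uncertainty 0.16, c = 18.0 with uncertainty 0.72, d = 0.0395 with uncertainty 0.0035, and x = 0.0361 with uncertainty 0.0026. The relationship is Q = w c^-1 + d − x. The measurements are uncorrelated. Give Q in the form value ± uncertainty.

Let p = w·c^-1 = 0.138. δp/p = √((1·δw/w)² + (-1·δc/c)²) = √(0.00416 + 0.00160) = 0.0759, so δp = 0.0105.
Q = p + d − x: δQ = √(δp² + δd² + δx²) = √(0.000109 + 1.23e-05 + 6.76e-06) = 0.0113
Q = 0.141.

0.141 ± 0.0113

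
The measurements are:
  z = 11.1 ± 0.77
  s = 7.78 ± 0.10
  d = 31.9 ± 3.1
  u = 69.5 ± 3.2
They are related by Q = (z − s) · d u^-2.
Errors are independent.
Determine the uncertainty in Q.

Let w = z − s = 3.32. δw = √(δz² + δs²) = √(0.593 + 0.0100) = 0.776, so δw/w = 0.234.
Q is then a monomial in w, d, u:
δQ/Q = √((δw/w)² + (1·δd/d)² + (-2·δu/u)²) = √(0.0547 + 0.00944 + 0.00848) = 0.269
Q = 0.0219, so δQ = 0.269 × 0.0219 = 0.00591.

0.00591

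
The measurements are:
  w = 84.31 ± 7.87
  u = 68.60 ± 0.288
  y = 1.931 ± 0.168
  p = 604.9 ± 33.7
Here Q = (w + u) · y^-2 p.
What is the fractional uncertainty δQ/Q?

Let h = w + u = 152.9. δh = √(δw² + δu²) = √(61.9 + 0.0829) = 7.88, so δh/h = 0.0515.
Q is then a monomial in h, y, p:
δQ/Q = √((δh/h)² + (-2·δy/y)² + (1·δp/p)²) = √(0.00265 + 0.0303 + 0.00310) = 0.190

0.190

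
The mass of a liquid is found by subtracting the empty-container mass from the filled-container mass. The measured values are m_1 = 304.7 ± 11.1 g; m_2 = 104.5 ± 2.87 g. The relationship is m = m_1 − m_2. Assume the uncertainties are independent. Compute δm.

11.5 g

m is a linear combination, so absolute uncertainties add in quadrature:
  (δm_1)² = 123;  (δm_2)² = 8.24
δm = √(131) = 11.5 g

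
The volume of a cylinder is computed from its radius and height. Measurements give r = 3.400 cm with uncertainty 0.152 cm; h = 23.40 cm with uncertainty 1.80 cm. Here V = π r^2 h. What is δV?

Since V is a product/quotient, work with relative uncertainties:
  (2·δr/r)² = (2×0.0447)² = 0.00799;  (1·δh/h)² = (1×0.0769)² = 0.00592
δV/V = √(0.0139) = 0.118
V = 849.8 cm^3, so δV = 0.118 × 849.8 = 100 cm^3.

100 cm^3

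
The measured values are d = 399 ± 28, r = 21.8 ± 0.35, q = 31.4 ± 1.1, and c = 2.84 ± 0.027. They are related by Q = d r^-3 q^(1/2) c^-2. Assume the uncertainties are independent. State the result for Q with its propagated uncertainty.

Relative error in a monomial: (δQ/Q)² = Σ (nᵢ · δxᵢ/xᵢ)².
  (1·δd/d)² = (1×0.0702)² = 0.00492;  (-3·δr/r)² = (-3×0.0161)² = 0.00232;  (½·δq/q)² = (0.5×0.0350)² = 0.000307;  (-2·δc/c)² = (-2×0.00951)² = 0.000362
δQ/Q = √(0.00791) = 0.0890
Q = 0.0268, so δQ = 0.0890 × 0.0268 = 0.00238.

0.0268 ± 0.00238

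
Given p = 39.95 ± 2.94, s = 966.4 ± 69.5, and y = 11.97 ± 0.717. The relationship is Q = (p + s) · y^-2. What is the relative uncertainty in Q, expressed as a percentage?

Let u = p + s = 1006. δu = √(δp² + δs²) = √(8.64 + 4830) = 69.6, so δu/u = 0.0691.
Q is then a monomial in u, y:
δQ/Q = √((δu/u)² + (-2·δy/y)²) = √(0.00478 + 0.0144) = 0.138

13.8%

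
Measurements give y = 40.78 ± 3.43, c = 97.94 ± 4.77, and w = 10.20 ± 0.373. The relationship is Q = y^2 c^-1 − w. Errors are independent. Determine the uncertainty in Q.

3.00

Let p = y^2·c^-1 = 16.98. δp/p = √((2·δy/y)² + (-1·δc/c)²) = √(0.0283 + 0.00237) = 0.175, so δp = 2.97.
Q = p − w: δQ = √(δp² + δw²) = √(8.84 + 0.139) = 3.00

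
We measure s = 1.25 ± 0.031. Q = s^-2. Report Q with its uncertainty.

0.640 ± 0.0317

Q ∝ s^-2, so δQ/Q = |-2| · δs/s = 2 × 0.0248 = 0.0496.
Q = 0.640, so δQ = 0.0496 × 0.640 = 0.0317.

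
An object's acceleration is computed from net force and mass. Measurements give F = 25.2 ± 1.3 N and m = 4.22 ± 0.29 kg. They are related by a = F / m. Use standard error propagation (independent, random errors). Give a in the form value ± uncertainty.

Relative error in a monomial: (δa/a)² = Σ (nᵢ · δxᵢ/xᵢ)².
  (1·δF/F)² = (1×0.0516)² = 0.00266;  (-1·δm/m)² = (-1×0.0687)² = 0.00472
δa/a = √(0.00738) = 0.0859
a = 5.97 m/s^2, so δa = 0.0859 × 5.97 = 0.513 m/s^2.

5.97 ± 0.513 m/s^2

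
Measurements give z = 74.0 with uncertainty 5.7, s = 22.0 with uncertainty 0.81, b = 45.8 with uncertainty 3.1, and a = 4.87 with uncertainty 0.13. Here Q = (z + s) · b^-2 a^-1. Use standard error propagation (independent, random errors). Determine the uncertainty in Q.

Let u = z + s = 96.0. δu = √(δz² + δs²) = √(32.5 + 0.656) = 5.76, so δu/u = 0.0600.
Q is then a monomial in u, b, a:
δQ/Q = √((δu/u)² + (-2·δb/b)² + (-1·δa/a)²) = √(0.00360 + 0.0183 + 0.000713) = 0.150
Q = 0.00940, so δQ = 0.150 × 0.00940 = 0.00141.

0.00141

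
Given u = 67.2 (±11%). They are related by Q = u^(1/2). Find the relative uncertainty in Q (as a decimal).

Products/powers → add relative errors in quadrature, weighted by exponent:
  (½·δu/u)² = (0.5×0.110)² = 0.00302
δQ/Q = √(0.00302) = 0.0550

0.0550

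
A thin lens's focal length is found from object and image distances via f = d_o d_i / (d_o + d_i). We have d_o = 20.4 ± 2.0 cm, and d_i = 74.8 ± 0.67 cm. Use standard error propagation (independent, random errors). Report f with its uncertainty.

16.0 ± 1.24 cm

∂f/∂d_o = (d_i/(d_o+d_i))² = 0.617;  ∂f/∂d_i = (d_o/(d_o+d_i))² = 0.0459
δf = √((∂f/∂d_o · δd_o)² + (∂f/∂d_i · δd_i)²) = √(1.52 + 0.000947) = 1.24 cm
f = 16.0 cm.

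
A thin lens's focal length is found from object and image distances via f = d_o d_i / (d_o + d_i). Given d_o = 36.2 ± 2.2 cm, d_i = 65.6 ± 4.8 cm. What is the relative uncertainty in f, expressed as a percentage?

∂f/∂d_o = (d_i/(d_o+d_i))² = 0.415;  ∂f/∂d_i = (d_o/(d_o+d_i))² = 0.126
δf = √((∂f/∂d_o · δd_o)² + (∂f/∂d_i · δd_i)²) = √(0.835 + 0.368) = 1.10 cm
f = 23.3 cm, so δf/f = 1.10/23.3 = 0.0470.

4.70%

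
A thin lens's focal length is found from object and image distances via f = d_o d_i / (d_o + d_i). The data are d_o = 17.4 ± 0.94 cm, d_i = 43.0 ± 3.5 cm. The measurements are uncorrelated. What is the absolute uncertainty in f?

∂f/∂d_o = (d_i/(d_o+d_i))² = 0.507;  ∂f/∂d_i = (d_o/(d_o+d_i))² = 0.0830
δf = √((∂f/∂d_o · δd_o)² + (∂f/∂d_i · δd_i)²) = √(0.227 + 0.0844) = 0.558 cm

0.558 cm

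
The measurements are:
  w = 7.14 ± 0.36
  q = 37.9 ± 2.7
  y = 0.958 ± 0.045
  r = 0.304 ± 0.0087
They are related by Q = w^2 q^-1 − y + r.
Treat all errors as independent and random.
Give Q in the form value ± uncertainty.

0.691 ± 0.172

Let p = w^2·q^-1 = 1.35. δp/p = √((2·δw/w)² + (-1·δq/q)²) = √(0.0102 + 0.00508) = 0.123, so δp = 0.166.
Q = p − y + r: δQ = √(δp² + δy² + δr²) = √(0.0276 + 0.00202 + 7.57e-05) = 0.172
Q = 0.691.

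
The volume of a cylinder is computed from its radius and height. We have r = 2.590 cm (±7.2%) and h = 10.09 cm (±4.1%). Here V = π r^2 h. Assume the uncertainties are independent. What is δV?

Products/powers → add relative errors in quadrature, weighted by exponent:
  (2·δr/r)² = (2×0.0720)² = 0.0207;  (1·δh/h)² = (1×0.0410)² = 0.00168
δV/V = √(0.0224) = 0.150
V = 212.6 cm^3, so δV = 0.150 × 212.6 = 31.8 cm^3.

31.8 cm^3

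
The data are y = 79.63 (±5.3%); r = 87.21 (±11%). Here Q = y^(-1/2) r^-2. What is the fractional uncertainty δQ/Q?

0.222

Each factor contributes (exponent × relative error)² to (δQ/Q)²:
  (−½·δy/y)² = (-0.5×0.0530)² = 0.000702;  (-2·δr/r)² = (-2×0.110)² = 0.0484
δQ/Q = √(0.0491) = 0.222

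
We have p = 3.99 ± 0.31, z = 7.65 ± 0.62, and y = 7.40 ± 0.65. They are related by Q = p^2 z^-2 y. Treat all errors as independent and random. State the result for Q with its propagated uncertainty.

Relative error in a monomial: (δQ/Q)² = Σ (nᵢ · δxᵢ/xᵢ)².
  (2·δp/p)² = (2×0.0777)² = 0.0241;  (-2·δz/z)² = (-2×0.0810)² = 0.0263;  (1·δy/y)² = (1×0.0878)² = 0.00772
δQ/Q = √(0.0581) = 0.241
Q = 2.01, so δQ = 0.241 × 2.01 = 0.485.

2.01 ± 0.485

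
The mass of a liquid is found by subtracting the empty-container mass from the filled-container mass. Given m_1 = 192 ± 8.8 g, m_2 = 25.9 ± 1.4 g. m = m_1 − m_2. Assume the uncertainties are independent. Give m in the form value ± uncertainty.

166 ± 8.91 g

Absolute uncertainties add in quadrature for a linear combination:
  (δm_1)² = 77.4;  (δm_2)² = 1.96
δm = √(79.4) = 8.91 g
m = 166 g.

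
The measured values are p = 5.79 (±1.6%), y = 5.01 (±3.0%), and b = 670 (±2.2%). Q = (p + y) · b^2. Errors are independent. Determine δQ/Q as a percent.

Let u = p + y = 10.8. δu = √(δp² + δy²) = √(0.00858 + 0.0226) = 0.177, so δu/u = 0.0163.
Q is then a monomial in u, b:
δQ/Q = √((δu/u)² + (2·δb/b)²) = √(0.000267 + 0.00194) = 0.0469

4.69%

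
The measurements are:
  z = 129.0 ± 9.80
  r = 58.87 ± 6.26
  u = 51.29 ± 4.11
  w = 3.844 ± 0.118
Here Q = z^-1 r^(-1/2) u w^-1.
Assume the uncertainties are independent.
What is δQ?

0.00170

Each factor contributes (exponent × relative error)² to (δQ/Q)²:
  (-1·δz/z)² = (-1×0.0760)² = 0.00577;  (−½·δr/r)² = (-0.5×0.106)² = 0.00283;  (1·δu/u)² = (1×0.0801)² = 0.00642;  (-1·δw/w)² = (-1×0.0307)² = 0.000942
δQ/Q = √(0.0160) = 0.126
Q = 0.01348, so δQ = 0.126 × 0.01348 = 0.00170.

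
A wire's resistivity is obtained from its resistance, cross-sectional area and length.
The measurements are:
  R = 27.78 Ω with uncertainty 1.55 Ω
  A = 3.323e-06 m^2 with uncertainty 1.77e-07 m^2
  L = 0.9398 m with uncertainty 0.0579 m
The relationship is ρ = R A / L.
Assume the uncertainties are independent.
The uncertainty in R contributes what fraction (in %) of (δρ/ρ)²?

31.9%

(δρ/ρ)² = (1·δR/R)² + (1·δA/A)² + (-1·δL/L)²
  R term: (1×0.0558)² = 0.00311
  A term: (1×0.0533)² = 0.00284
  L term: (-1×0.0616)² = 0.00380
Total = 0.00975. Share from R = 0.00311/0.00975 = 0.319.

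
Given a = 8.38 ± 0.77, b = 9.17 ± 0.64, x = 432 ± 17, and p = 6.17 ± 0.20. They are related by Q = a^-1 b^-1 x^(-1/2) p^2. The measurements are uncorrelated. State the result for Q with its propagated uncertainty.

For a monomial Q ∝ a^-1, b^-1, x^(-1/2), p^2, fractional errors add in quadrature:
  (-1·δa/a)² = (-1×0.0919)² = 0.00844;  (-1·δb/b)² = (-1×0.0698)² = 0.00487;  (−½·δx/x)² = (-0.5×0.0394)² = 0.000387;  (2·δp/p)² = (2×0.0324)² = 0.00420
δQ/Q = √(0.0179) = 0.134
Q = 0.0238, so δQ = 0.134 × 0.0238 = 0.00319.

0.0238 ± 0.00319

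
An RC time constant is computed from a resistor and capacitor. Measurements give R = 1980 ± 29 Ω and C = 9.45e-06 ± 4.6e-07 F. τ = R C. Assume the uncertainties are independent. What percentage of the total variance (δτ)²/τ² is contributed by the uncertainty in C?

(δτ/τ)² = (1·δR/R)² + (1·δC/C)²
  R term: (1×0.0146)² = 0.000215
  C term: (1×0.0487)² = 0.00237
Total = 0.00258. Share from C = 0.00237/0.00258 = 0.917.

91.7%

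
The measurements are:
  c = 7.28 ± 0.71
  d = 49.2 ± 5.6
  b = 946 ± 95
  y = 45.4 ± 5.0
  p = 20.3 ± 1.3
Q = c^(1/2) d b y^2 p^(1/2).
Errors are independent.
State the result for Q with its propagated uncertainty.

Q is a product of powers, so relative uncertainties combine in quadrature:
  (½·δc/c)² = (0.5×0.0975)² = 0.00238;  (1·δd/d)² = (1×0.114)² = 0.0130;  (1·δb/b)² = (1×0.100)² = 0.0101;  (2·δy/y)² = (2×0.110)² = 0.0485;  (½·δp/p)² = (0.5×0.0640)² = 0.00103
δQ/Q = √(0.0750) = 0.274
Q = 1.17e+09, so δQ = 0.274 × 1.17e+09 = 3.19e+08.

(1.17 ± 0.319) × 10^9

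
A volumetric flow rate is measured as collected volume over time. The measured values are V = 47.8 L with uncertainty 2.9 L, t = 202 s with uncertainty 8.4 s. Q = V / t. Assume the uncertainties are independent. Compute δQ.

Products/powers → add relative errors in quadrature, weighted by exponent:
  (1·δV/V)² = (1×0.0607)² = 0.00368;  (-1·δt/t)² = (-1×0.0416)² = 0.00173
δQ/Q = √(0.00541) = 0.0736
Q = 0.237 L/s, so δQ = 0.0736 × 0.237 = 0.0174 L/s.

0.0174 L/s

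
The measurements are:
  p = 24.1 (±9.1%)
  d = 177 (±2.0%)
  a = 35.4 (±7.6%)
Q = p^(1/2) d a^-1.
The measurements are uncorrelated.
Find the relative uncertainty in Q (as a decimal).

0.0908

Relative error in a monomial: (δQ/Q)² = Σ (nᵢ · δxᵢ/xᵢ)².
  (½·δp/p)² = (0.5×0.0910)² = 0.00207;  (1·δd/d)² = (1×0.0200)² = 0.000400;  (-1·δa/a)² = (-1×0.0760)² = 0.00578
δQ/Q = √(0.00825) = 0.0908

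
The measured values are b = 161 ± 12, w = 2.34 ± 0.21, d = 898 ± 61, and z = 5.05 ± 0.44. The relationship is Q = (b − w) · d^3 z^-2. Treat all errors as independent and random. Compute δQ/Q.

Let u = b − w = 159. δu = √(δb² + δw²) = √(144 + 0.0441) = 12.0, so δu/u = 0.0756.
Q is then a monomial in u, d, z:
δQ/Q = √((δu/u)² + (3·δd/d)² + (-2·δz/z)²) = √(0.00572 + 0.0415 + 0.0304) = 0.279

0.279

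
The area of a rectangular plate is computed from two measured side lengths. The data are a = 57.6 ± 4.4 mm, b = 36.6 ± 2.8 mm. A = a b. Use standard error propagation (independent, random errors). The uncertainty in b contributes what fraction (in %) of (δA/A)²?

50.1%

(δA/A)² = (1·δa/a)² + (1·δb/b)²
  a term: (1×0.0764)² = 0.00584
  b term: (1×0.0765)² = 0.00585
Total = 0.0117. Share from b = 0.00585/0.0117 = 0.501.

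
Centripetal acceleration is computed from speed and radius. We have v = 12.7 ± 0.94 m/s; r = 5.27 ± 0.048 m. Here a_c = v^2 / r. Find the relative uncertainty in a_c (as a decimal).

0.148

a_c is a product of powers, so relative uncertainties combine in quadrature:
  (2·δv/v)² = (2×0.0740)² = 0.0219;  (-1·δr/r)² = (-1×0.00911)² = 8.3e-05
δa_c/a_c = √(0.0220) = 0.148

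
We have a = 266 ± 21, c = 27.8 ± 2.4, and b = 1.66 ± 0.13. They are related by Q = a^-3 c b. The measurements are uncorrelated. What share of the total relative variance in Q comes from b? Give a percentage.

8.80%

(δQ/Q)² = (-3·δa/a)² + (1·δc/c)² + (1·δb/b)²
  a term: (-3×0.0789)² = 0.0561
  c term: (1×0.0863)² = 0.00745
  b term: (1×0.0783)² = 0.00613
Total = 0.0697. Share from b = 0.00613/0.0697 = 0.0880.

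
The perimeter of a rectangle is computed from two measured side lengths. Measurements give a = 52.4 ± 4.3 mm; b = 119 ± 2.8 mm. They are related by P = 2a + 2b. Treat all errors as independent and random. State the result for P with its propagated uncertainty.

343 ± 10.3 mm

Each term contributes (cᵢ δxᵢ)² to (δP)²:
  (2·δa)² = 74.0;  (2·δb)² = 31.4
δP = √(105) = 10.3 mm
P = 343 mm.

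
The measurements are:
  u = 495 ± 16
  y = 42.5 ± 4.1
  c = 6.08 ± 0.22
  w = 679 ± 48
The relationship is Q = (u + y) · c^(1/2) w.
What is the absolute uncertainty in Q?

Let h = u + y = 538. δh = √(δu² + δy²) = √(256 + 16.8) = 16.5, so δh/h = 0.0307.
Q is then a monomial in h, c, w:
δQ/Q = √((δh/h)² + (½·δc/c)² + (1·δw/w)²) = √(0.000944 + 0.000327 + 0.00500) = 0.0792
Q = 9e+05, so δQ = 0.0792 × 9e+05 = 71300.

71300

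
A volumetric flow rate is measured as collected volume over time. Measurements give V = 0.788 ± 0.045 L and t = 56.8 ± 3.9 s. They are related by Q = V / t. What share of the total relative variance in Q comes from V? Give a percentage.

(δQ/Q)² = (1·δV/V)² + (-1·δt/t)²
  V term: (1×0.0571)² = 0.00326
  t term: (-1×0.0687)² = 0.00471
Total = 0.00798. Share from V = 0.00326/0.00798 = 0.409.

40.9%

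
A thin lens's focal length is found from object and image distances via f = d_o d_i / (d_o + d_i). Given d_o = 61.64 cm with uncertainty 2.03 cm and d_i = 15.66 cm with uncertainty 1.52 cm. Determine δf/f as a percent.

7.77%

∂f/∂d_o = (d_i/(d_o+d_i))² = 0.0410;  ∂f/∂d_i = (d_o/(d_o+d_i))² = 0.636
δf = √((∂f/∂d_o · δd_o)² + (∂f/∂d_i · δd_i)²) = √(0.00694 + 0.934) = 0.970 cm
f = 12.49 cm, so δf/f = 0.970/12.49 = 0.0777.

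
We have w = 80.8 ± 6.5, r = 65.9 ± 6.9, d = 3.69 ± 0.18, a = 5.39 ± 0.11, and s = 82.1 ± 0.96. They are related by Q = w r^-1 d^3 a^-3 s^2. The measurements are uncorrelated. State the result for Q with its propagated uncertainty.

Products/powers → add relative errors in quadrature, weighted by exponent:
  (1·δw/w)² = (1×0.0804)² = 0.00647;  (-1·δr/r)² = (-1×0.105)² = 0.0110;  (3·δd/d)² = (3×0.0488)² = 0.0214;  (-3·δa/a)² = (-3×0.0204)² = 0.00375;  (2·δs/s)² = (2×0.0117)² = 0.000547
δQ/Q = √(0.0431) = 0.208
Q = 2650, so δQ = 0.208 × 2650 = 551.

2650 ± 551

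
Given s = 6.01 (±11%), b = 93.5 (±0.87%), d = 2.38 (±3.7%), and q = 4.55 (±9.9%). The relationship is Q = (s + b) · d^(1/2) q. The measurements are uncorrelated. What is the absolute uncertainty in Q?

70.7

Let u = s + b = 99.5. δu = √(δs² + δb²) = √(0.437 + 0.662) = 1.05, so δu/u = 0.0105.
Q is then a monomial in u, d, q:
δQ/Q = √((δu/u)² + (½·δd/d)² + (1·δq/q)²) = √(0.000111 + 0.000342 + 0.00980) = 0.101
Q = 699, so δQ = 0.101 × 699 = 70.7.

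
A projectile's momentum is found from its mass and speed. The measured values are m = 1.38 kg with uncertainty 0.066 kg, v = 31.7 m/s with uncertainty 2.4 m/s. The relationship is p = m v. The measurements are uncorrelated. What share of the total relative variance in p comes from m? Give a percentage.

(δp/p)² = (1·δm/m)² + (1·δv/v)²
  m term: (1×0.0478)² = 0.00229
  v term: (1×0.0757)² = 0.00573
Total = 0.00802. Share from m = 0.00229/0.00802 = 0.285.

28.5%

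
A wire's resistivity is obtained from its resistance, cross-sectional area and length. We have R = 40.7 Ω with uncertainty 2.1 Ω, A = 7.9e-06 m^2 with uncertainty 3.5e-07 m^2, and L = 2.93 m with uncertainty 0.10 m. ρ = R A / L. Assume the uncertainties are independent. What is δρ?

Relative error in a monomial: (δρ/ρ)² = Σ (nᵢ · δxᵢ/xᵢ)².
  (1·δR/R)² = (1×0.0516)² = 0.00266;  (1·δA/A)² = (1×0.0443)² = 0.00196;  (-1·δL/L)² = (-1×0.0341)² = 0.00116
δρ/ρ = √(0.00579) = 0.0761
ρ = 0.000110 Ω·m, so δρ = 0.0761 × 0.000110 = 8.35e-06 Ω·m.

8.35e-06 Ω·m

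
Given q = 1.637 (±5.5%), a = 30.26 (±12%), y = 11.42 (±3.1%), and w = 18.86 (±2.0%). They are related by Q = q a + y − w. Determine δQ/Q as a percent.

Let p = q·a = 49.54. δp/p = √((1·δq/q)² + (1·δa/a)²) = √(0.00302 + 0.0144) = 0.132, so δp = 6.54.
Q = p + y − w: δQ = √(δp² + δy² + δw²) = √(42.8 + 0.125 + 0.142) = 6.56
Q = 42.10, so δQ/Q = 6.56/42.10 = 0.156.

15.6%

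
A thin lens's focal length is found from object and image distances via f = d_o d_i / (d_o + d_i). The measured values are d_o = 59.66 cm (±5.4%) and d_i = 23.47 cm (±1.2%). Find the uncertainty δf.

0.295 cm

∂f/∂d_o = (d_i/(d_o+d_i))² = 0.0797;  ∂f/∂d_i = (d_o/(d_o+d_i))² = 0.515
δf = √((∂f/∂d_o · δd_o)² + (∂f/∂d_i · δd_i)²) = √(0.0659 + 0.0210) = 0.295 cm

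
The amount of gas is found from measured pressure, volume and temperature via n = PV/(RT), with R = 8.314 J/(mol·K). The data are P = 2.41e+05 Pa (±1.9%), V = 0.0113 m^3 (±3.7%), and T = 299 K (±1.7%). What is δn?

Relative error in a monomial: (δn/n)² = Σ (nᵢ · δxᵢ/xᵢ)².
  (1·δP/P)² = (1×0.0190)² = 0.000361;  (1·δV/V)² = (1×0.0370)² = 0.00137;  (-1·δT/T)² = (-1×0.0170)² = 0.000289
δn/n = √(0.00202) = 0.0449
n = 1.10 mol, so δn = 0.0449 × 1.10 = 0.0492 mol.

0.0492 mol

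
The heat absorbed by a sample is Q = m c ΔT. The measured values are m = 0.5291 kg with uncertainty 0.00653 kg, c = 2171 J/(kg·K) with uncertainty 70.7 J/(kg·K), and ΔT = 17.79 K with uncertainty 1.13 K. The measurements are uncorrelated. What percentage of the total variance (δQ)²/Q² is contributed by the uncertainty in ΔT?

76.9%

(δQ/Q)² = (1·δm/m)² + (1·δc/c)² + (1·δΔT/ΔT)²
  m term: (1×0.0123)² = 0.000152
  c term: (1×0.0326)² = 0.00106
  ΔT term: (1×0.0635)² = 0.00403
Total = 0.00525. Share from ΔT = 0.00403/0.00525 = 0.769.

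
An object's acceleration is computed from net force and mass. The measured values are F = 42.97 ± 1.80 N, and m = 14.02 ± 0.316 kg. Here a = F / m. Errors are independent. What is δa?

a is a product of powers, so relative uncertainties combine in quadrature:
  (1·δF/F)² = (1×0.0419)² = 0.00175;  (-1·δm/m)² = (-1×0.0225)² = 0.000508
δa/a = √(0.00226) = 0.0476
a = 3.065 m/s^2, so δa = 0.0476 × 3.065 = 0.146 m/s^2.

0.146 m/s^2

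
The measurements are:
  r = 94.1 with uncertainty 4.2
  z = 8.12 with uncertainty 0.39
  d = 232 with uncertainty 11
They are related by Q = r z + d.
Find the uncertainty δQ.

51.3

Let p = r·z = 764. δp/p = √((1·δr/r)² + (1·δz/z)²) = √(0.00199 + 0.00231) = 0.0656, so δp = 50.1.
Q = p + d: δQ = √(δp² + δd²) = √(2510 + 121) = 51.3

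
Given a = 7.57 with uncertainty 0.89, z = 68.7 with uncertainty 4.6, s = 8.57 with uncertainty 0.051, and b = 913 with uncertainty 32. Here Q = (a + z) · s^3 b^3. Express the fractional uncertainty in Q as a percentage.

12.3%

Let u = a + z = 76.3. δu = √(δa² + δz²) = √(0.792 + 21.2) = 4.69, so δu/u = 0.0614.
Q is then a monomial in u, s, b:
δQ/Q = √((δu/u)² + (3·δs/s)² + (3·δb/b)²) = √(0.00377 + 0.000319 + 0.0111) = 0.123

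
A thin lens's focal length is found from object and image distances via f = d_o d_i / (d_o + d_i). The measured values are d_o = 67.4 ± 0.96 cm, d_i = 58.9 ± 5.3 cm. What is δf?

1.52 cm

∂f/∂d_o = (d_i/(d_o+d_i))² = 0.217;  ∂f/∂d_i = (d_o/(d_o+d_i))² = 0.285
δf = √((∂f/∂d_o · δd_o)² + (∂f/∂d_i · δd_i)²) = √(0.0436 + 2.28) = 1.52 cm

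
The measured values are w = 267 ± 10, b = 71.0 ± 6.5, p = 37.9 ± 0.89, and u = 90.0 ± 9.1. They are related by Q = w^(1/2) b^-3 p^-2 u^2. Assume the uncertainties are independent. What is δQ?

8.88e-05

Relative error in a monomial: (δQ/Q)² = Σ (nᵢ · δxᵢ/xᵢ)².
  (½·δw/w)² = (0.5×0.0375)² = 0.000351;  (-3·δb/b)² = (-3×0.0915)² = 0.0754;  (-2·δp/p)² = (-2×0.0235)² = 0.00221;  (2·δu/u)² = (2×0.101)² = 0.0409
δQ/Q = √(0.119) = 0.345
Q = 0.000257, so δQ = 0.345 × 0.000257 = 8.88e-05.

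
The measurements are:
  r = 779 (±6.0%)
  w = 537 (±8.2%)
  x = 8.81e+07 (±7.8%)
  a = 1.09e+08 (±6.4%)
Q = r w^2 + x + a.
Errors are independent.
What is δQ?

4.04e+07

Let p = r·w^2 = 2.25e+08. δp/p = √((1·δr/r)² + (2·δw/w)²) = √(0.00360 + 0.0269) = 0.175, so δp = 3.92e+07.
Q = p + x + a: δQ = √(δp² + δx² + δa²) = √(1.54e+15 + 4.72e+13 + 4.87e+13) = 4.04e+07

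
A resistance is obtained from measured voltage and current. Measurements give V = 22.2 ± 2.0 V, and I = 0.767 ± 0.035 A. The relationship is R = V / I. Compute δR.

R is a product of powers, so relative uncertainties combine in quadrature:
  (1·δV/V)² = (1×0.0901)² = 0.00812;  (-1·δI/I)² = (-1×0.0456)² = 0.00208
δR/R = √(0.0102) = 0.101
R = 28.9 Ω, so δR = 0.101 × 28.9 = 2.92 Ω.

2.92 Ω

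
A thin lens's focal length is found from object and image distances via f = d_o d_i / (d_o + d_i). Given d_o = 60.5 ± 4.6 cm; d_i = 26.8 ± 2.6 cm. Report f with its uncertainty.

∂f/∂d_o = (d_i/(d_o+d_i))² = 0.0942;  ∂f/∂d_i = (d_o/(d_o+d_i))² = 0.480
δf = √((∂f/∂d_o · δd_o)² + (∂f/∂d_i · δd_i)²) = √(0.188 + 1.56) = 1.32 cm
f = 18.6 cm.

18.6 ± 1.32 cm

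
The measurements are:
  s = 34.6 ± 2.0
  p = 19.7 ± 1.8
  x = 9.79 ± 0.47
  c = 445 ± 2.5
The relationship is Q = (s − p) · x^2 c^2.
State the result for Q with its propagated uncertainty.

Let u = s − p = 14.9. δu = √(δs² + δp²) = √(4.00 + 3.24) = 2.69, so δu/u = 0.181.
Q is then a monomial in u, x, c:
δQ/Q = √((δu/u)² + (2·δx/x)² + (2·δc/c)²) = √(0.0326 + 0.00922 + 0.000126) = 0.205
Q = 2.83e+08, so δQ = 0.205 × 2.83e+08 = 5.79e+07.

(2.83 ± 0.579) × 10^8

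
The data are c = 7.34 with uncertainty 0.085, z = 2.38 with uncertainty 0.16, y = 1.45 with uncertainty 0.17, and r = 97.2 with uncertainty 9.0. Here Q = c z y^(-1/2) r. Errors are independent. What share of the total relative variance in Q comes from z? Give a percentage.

(δQ/Q)² = (1·δc/c)² + (1·δz/z)² + (−½·δy/y)² + (1·δr/r)²
  c term: (1×0.0116)² = 0.000134
  z term: (1×0.0672)² = 0.00452
  y term: (-0.5×0.117)² = 0.00344
  r term: (1×0.0926)² = 0.00857
Total = 0.0167. Share from z = 0.00452/0.0167 = 0.271.

27.1%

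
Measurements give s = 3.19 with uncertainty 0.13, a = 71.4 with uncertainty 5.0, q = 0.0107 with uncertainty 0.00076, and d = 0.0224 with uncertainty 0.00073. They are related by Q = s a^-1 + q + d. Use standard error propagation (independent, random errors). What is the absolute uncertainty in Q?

0.00377

Let p = s·a^-1 = 0.0447. δp/p = √((1·δs/s)² + (-1·δa/a)²) = √(0.00166 + 0.00490) = 0.0810, so δp = 0.00362.
Q = p + q + d: δQ = √(δp² + δq² + δd²) = √(1.31e-05 + 5.78e-07 + 5.33e-07) = 0.00377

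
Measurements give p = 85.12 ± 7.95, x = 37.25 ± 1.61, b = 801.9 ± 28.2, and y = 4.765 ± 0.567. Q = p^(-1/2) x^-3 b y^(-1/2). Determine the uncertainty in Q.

0.000119

Products/powers → add relative errors in quadrature, weighted by exponent:
  (−½·δp/p)² = (-0.5×0.0934)² = 0.00218;  (-3·δx/x)² = (-3×0.0432)² = 0.0168;  (1·δb/b)² = (1×0.0352)² = 0.00124;  (−½·δy/y)² = (-0.5×0.119)² = 0.00354
δQ/Q = √(0.0238) = 0.154
Q = 0.0007704, so δQ = 0.154 × 0.0007704 = 0.000119.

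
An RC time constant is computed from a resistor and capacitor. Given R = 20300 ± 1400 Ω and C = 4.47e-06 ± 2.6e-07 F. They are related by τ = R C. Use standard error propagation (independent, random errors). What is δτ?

0.00819 s

Each factor contributes (exponent × relative error)² to (δτ/τ)²:
  (1·δR/R)² = (1×0.0690)² = 0.00476;  (1·δC/C)² = (1×0.0582)² = 0.00338
δτ/τ = √(0.00814) = 0.0902
τ = 0.0907 s, so δτ = 0.0902 × 0.0907 = 0.00819 s.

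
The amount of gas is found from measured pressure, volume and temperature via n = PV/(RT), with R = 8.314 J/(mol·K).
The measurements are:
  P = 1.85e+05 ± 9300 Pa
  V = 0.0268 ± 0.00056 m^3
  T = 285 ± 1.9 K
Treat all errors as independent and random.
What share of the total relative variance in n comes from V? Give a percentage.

14.5%

(δn/n)² = (1·δP/P)² + (1·δV/V)² + (-1·δT/T)²
  P term: (1×0.0503)² = 0.00253
  V term: (1×0.0209)² = 0.000437
  T term: (-1×0.00667)² = 4.44e-05
Total = 0.00301. Share from V = 0.000437/0.00301 = 0.145.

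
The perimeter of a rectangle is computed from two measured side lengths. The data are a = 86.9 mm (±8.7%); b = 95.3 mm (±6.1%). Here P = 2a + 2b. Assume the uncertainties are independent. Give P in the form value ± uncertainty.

Sums and differences: (δP)² = Σ (cᵢ δxᵢ)².
  (2·δa)² = 229;  (2·δb)² = 135
δP = √(364) = 19.1 mm
P = 364 mm.

364 ± 19.1 mm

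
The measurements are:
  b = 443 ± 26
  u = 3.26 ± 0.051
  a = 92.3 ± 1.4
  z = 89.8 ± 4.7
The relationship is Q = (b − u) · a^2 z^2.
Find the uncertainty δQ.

3.75e+09

Let w = b − u = 440. δw = √(δb² + δu²) = √(676 + 0.00260) = 26.0, so δw/w = 0.0591.
Q is then a monomial in w, a, z:
δQ/Q = √((δw/w)² + (2·δa/a)² + (2·δz/z)²) = √(0.00350 + 0.000920 + 0.0110) = 0.124
Q = 3.02e+10, so δQ = 0.124 × 3.02e+10 = 3.75e+09.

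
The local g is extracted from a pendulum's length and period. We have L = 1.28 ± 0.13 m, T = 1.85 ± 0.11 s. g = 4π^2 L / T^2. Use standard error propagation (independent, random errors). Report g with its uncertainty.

14.8 ± 2.31 m/s^2

For a monomial g ∝ L, T^-2, fractional errors add in quadrature:
  (1·δL/L)² = (1×0.102)² = 0.0103;  (-2·δT/T)² = (-2×0.0595)² = 0.0141
δg/g = √(0.0245) = 0.156
g = 14.8 m/s^2, so δg = 0.156 × 14.8 = 2.31 m/s^2.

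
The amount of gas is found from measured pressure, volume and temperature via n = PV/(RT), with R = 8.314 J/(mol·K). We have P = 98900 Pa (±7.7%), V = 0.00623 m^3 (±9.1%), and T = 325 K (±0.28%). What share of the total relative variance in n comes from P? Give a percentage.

(δn/n)² = (1·δP/P)² + (1·δV/V)² + (-1·δT/T)²
  P term: (1×0.0770)² = 0.00593
  V term: (1×0.0910)² = 0.00828
  T term: (-1×0.00280)² = 7.84e-06
Total = 0.0142. Share from P = 0.00593/0.0142 = 0.417.

41.7%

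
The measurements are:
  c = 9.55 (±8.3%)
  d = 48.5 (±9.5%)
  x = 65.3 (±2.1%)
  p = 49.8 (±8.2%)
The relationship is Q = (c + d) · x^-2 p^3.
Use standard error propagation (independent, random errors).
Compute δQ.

441

Let u = c + d = 58.0. δu = √(δc² + δd²) = √(0.628 + 21.2) = 4.68, so δu/u = 0.0805.
Q is then a monomial in u, x, p:
δQ/Q = √((δu/u)² + (-2·δx/x)² + (3·δp/p)²) = √(0.00649 + 0.00176 + 0.0605) = 0.262
Q = 1680, so δQ = 0.262 × 1680 = 441.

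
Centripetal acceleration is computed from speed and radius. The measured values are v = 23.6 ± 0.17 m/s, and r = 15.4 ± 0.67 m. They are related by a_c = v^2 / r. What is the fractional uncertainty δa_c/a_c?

0.0458

Since a_c is a product/quotient, work with relative uncertainties:
  (2·δv/v)² = (2×0.00720)² = 0.000208;  (-1·δr/r)² = (-1×0.0435)² = 0.00189
δa_c/a_c = √(0.00210) = 0.0458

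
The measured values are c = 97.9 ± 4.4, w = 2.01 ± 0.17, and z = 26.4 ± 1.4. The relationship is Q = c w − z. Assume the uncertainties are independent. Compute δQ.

Let p = c·w = 197. δp/p = √((1·δc/c)² + (1·δw/w)²) = √(0.00202 + 0.00715) = 0.0958, so δp = 18.8.
Q = p − z: δQ = √(δp² + δz²) = √(355 + 1.96) = 18.9

18.9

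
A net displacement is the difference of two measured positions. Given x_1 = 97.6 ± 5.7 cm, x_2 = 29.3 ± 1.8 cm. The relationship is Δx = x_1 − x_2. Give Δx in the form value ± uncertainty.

Sums and differences: (δΔx)² = Σ (cᵢ δxᵢ)².
  (δx_1)² = 32.5;  (δx_2)² = 3.24
δΔx = √(35.7) = 5.98 cm
Δx = 68.3 cm.

68.3 ± 5.98 cm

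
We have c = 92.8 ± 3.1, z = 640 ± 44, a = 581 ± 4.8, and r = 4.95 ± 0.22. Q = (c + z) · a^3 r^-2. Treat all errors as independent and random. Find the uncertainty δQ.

Let u = c + z = 733. δu = √(δc² + δz²) = √(9.61 + 1940) = 44.1, so δu/u = 0.0602.
Q is then a monomial in u, a, r:
δQ/Q = √((δu/u)² + (3·δa/a)² + (-2·δr/r)²) = √(0.00362 + 0.000614 + 0.00790) = 0.110
Q = 5.87e+09, so δQ = 0.110 × 5.87e+09 = 6.46e+08.

6.46e+08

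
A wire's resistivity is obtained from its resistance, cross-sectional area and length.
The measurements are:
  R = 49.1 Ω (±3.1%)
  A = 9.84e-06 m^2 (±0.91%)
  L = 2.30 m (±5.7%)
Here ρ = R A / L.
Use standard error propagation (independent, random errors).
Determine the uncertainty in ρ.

1.38e-05 Ω·m

Since ρ is a product/quotient, work with relative uncertainties:
  (1·δR/R)² = (1×0.0310)² = 0.000961;  (1·δA/A)² = (1×0.00910)² = 8.28e-05;  (-1·δL/L)² = (-1×0.0570)² = 0.00325
δρ/ρ = √(0.00429) = 0.0655
ρ = 0.000210 Ω·m, so δρ = 0.0655 × 0.000210 = 1.38e-05 Ω·m.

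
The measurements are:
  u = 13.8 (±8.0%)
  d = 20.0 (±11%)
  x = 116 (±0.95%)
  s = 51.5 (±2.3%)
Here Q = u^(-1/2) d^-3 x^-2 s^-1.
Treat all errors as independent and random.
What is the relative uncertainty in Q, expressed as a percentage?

33.4%

Each factor contributes (exponent × relative error)² to (δQ/Q)²:
  (−½·δu/u)² = (-0.5×0.0800)² = 0.00160;  (-3·δd/d)² = (-3×0.110)² = 0.109;  (-2·δx/x)² = (-2×0.00950)² = 0.000361;  (-1·δs/s)² = (-1×0.0230)² = 0.000529
δQ/Q = √(0.111) = 0.334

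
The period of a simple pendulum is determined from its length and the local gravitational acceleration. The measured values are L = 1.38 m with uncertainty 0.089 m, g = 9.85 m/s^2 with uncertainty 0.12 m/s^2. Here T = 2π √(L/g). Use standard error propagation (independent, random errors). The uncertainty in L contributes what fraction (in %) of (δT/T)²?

(δT/T)² = (½·δL/L)² + (−½·δg/g)²
  L term: (0.5×0.0645)² = 0.00104
  g term: (-0.5×0.0122)² = 3.71e-05
Total = 0.00108. Share from L = 0.00104/0.00108 = 0.966.

96.6%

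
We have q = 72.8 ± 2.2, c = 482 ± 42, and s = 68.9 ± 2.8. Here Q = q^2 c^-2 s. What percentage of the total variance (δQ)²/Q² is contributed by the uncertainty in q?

(δQ/Q)² = (2·δq/q)² + (-2·δc/c)² + (1·δs/s)²
  q term: (2×0.0302)² = 0.00365
  c term: (-2×0.0871)² = 0.0304
  s term: (1×0.0406)² = 0.00165
Total = 0.0357. Share from q = 0.00365/0.0357 = 0.102.

10.2%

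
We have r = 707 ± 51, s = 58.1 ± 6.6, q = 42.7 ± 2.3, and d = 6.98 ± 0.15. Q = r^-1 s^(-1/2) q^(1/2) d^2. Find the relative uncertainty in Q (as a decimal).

0.105

Each factor contributes (exponent × relative error)² to (δQ/Q)²:
  (-1·δr/r)² = (-1×0.0721)² = 0.00520;  (−½·δs/s)² = (-0.5×0.114)² = 0.00323;  (½·δq/q)² = (0.5×0.0539)² = 0.000725;  (2·δd/d)² = (2×0.0215)² = 0.00185
δQ/Q = √(0.0110) = 0.105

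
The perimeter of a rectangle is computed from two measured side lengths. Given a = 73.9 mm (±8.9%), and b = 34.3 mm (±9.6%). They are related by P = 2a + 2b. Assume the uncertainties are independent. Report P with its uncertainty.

216 ± 14.7 mm

Each term contributes (cᵢ δxᵢ)² to (δP)²:
  (2·δa)² = 173;  (2·δb)² = 43.4
δP = √(216) = 14.7 mm
P = 216 mm.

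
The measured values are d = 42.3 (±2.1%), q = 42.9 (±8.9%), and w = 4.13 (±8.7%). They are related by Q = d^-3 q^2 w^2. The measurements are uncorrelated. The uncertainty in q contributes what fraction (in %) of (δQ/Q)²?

(δQ/Q)² = (-3·δd/d)² + (2·δq/q)² + (2·δw/w)²
  d term: (-3×0.0210)² = 0.00397
  q term: (2×0.0890)² = 0.0317
  w term: (2×0.0870)² = 0.0303
Total = 0.0659. Share from q = 0.0317/0.0659 = 0.481.

48.1%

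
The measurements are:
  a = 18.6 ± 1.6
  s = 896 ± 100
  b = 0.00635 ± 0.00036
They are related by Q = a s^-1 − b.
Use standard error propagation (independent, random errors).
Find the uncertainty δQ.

Let p = a·s^-1 = 0.0208. δp/p = √((1·δa/a)² + (-1·δs/s)²) = √(0.00740 + 0.0125) = 0.141, so δp = 0.00293.
Q = p − b: δQ = √(δp² + δb²) = √(8.56e-06 + 1.3e-07) = 0.00295

0.00295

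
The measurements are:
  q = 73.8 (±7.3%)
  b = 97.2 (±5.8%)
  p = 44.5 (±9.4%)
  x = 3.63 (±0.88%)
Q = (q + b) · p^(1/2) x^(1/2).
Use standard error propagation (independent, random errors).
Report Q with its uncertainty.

2170 ± 143

Let u = q + b = 171. δu = √(δq² + δb²) = √(29.0 + 31.8) = 7.80, so δu/u = 0.0456.
Q is then a monomial in u, p, x:
δQ/Q = √((δu/u)² + (½·δp/p)² + (½·δx/x)²) = √(0.00208 + 0.00221 + 1.94e-05) = 0.0656
Q = 2170, so δQ = 0.0656 × 2170 = 143.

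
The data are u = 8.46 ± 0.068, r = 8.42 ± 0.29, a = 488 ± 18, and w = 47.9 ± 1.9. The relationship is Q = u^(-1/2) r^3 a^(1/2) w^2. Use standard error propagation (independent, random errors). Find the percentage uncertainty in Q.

13.2%

For a monomial Q ∝ u^(-1/2), r^3, a^(1/2), w^2, fractional errors add in quadrature:
  (−½·δu/u)² = (-0.5×0.00804)² = 1.62e-05;  (3·δr/r)² = (3×0.0344)² = 0.0107;  (½·δa/a)² = (0.5×0.0369)² = 0.000340;  (2·δw/w)² = (2×0.0397)² = 0.00629
δQ/Q = √(0.0173) = 0.132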